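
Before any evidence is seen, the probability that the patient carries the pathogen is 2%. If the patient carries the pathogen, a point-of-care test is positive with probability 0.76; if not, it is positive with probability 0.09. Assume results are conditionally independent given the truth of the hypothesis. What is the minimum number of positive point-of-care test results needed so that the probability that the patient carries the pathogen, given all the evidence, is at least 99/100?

4

Prior odds = 0.02/0.98 = 1/49.
Likelihood ratio of a positive = 0.76/0.09 = 76/9.
Target posterior odds = 0.99/0.01 = 99.
Require (76/9)ⁿ ≥ 99 ÷ (1/49) = 4851.
(76/9)³ = 438976/729 falls short of 4851 but (76/9)⁴ = 33362176/6561 reaches it, so n = 4.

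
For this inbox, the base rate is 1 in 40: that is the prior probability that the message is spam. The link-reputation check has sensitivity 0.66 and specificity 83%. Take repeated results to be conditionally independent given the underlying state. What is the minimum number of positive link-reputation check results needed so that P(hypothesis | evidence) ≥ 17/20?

Prior odds = 0.025/0.975 = 1/39.
False-positive rate = 1 − 0.83 = 0.17; likelihood ratio of a positive = 0.66/0.17 = 66/17.
Target posterior odds = 0.85/0.15 = 17/3.
Need (1/39) × (66/17)ⁿ ≥ 17/3, i.e. (66/17)ⁿ ≥ 221.
(66/17)³ = 287496/4913 falls short of 221 but (66/17)⁴ = 18974736/83521 reaches it, so n = 4.

4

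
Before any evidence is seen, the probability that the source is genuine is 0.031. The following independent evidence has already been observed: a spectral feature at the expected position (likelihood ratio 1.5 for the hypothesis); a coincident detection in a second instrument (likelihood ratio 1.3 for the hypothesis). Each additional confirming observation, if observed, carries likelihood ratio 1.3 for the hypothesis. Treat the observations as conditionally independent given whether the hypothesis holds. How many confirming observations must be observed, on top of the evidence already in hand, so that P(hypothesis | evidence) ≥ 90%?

Prior odds = 0.031/0.969 = 31/969.
Combined Bayes factor of the evidence already in hand = 1.5 × 1.3 = 1.95.
Odds after that evidence = (31/969) × 1.95 = 403/6460.
Target odds = 0.9/0.1 = 9.
Need 1.3ⁿ ≥ 9 ÷ (403/6460) = 58140/403.
1.3¹⁸ ≈112.455 falls short of 58140/403 but 1.3¹⁹ ≈146.192 reaches it, so n = 19.

19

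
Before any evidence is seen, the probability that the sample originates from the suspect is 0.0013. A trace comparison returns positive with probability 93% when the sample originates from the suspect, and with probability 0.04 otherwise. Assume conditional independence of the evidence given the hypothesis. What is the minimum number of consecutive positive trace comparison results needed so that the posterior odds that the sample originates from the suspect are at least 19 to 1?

Prior odds: 0.0013 ÷ 0.9987 = 13/9987.
Likelihood ratio of a positive result = 0.93/0.04 = 23.25.
Target odds = 19.
Need (13/9987) × 23.25ⁿ ≥ 19, i.e. 23.25ⁿ ≥ 189753/13.
23.25³ = 804357/64 falls short of 189753/13 but 23.25⁴ = 74805201/256 reaches it, so n = 4.

4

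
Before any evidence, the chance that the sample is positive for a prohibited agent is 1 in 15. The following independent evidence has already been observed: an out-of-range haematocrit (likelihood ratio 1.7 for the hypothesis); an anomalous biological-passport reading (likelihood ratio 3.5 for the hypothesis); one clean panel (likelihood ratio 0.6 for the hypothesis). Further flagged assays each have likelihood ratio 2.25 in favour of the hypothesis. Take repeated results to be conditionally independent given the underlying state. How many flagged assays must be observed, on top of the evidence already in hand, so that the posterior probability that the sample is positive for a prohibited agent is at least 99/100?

Prior odds = (1/15)/(14/15) = 1/14.
Combined Bayes factor of the evidence already in hand = 1.7 × 3.5 × 0.6 = 3.57.
Odds after that evidence = (1/14) × 3.57 = 0.255.
Target odds = 0.99/0.01 = 99.
Need 2.25ⁿ ≥ 99 ÷ 0.255 = 6600/17.
2.25⁷ = 4782969/16384 falls short of 6600/17 but 2.25⁸ = 43046721/65536 reaches it, so n = 8.

8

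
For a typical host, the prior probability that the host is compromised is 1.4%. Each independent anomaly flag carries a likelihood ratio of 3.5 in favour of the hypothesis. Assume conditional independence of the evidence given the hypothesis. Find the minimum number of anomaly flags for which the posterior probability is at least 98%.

Prior odds = 0.014/0.986 = 7/493.
Likelihood ratio per anomaly flag = 3.5.
Target posterior odds = 0.98/0.02 = 49.
Need (7/493) × 3.5ⁿ ≥ 49, i.e. 3.5ⁿ ≥ 3451.
3.5⁶ = 1838.265625 falls short of 3451 but 3.5⁷ = 823543/128 reaches it, so n = 7.

7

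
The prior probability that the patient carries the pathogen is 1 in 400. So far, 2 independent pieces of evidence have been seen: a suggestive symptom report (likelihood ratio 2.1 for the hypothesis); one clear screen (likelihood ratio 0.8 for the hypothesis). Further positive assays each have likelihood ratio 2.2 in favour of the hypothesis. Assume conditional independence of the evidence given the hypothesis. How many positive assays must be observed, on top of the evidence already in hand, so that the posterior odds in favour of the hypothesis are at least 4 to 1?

Prior odds = 0.0025/0.9975 = 1/399.
Combined Bayes factor of the evidence already in hand = 2.1 × 0.8 = 1.68.
Odds after that evidence = (1/399) × 1.68 = 2/475.
Target odds = 4.
Need 2.2ⁿ ≥ 4 ÷ (2/475) = 950.
2.2⁸ = 214358881/390625 falls short of 950 but 2.2⁹ ≈1207.27 reaches it, so n = 9.

9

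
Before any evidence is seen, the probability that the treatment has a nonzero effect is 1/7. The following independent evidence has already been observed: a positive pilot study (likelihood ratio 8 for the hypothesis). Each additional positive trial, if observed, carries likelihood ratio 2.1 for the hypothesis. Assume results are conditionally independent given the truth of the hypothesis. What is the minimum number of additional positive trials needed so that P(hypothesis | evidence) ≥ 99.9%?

9

Prior odds = (1/7)/(6/7) = 1/6.
Bayes factor of the evidence already in hand = 8.
Odds after that evidence = (1/6) × 8 = 4/3.
Target odds = 0.999/0.001 = 999.
Need 2.1ⁿ ≥ 999 ÷ (4/3) = 749.25.
2.1⁸ ≈378.229 falls short of 749.25 but 2.1⁹ ≈794.28 reaches it, so n = 9.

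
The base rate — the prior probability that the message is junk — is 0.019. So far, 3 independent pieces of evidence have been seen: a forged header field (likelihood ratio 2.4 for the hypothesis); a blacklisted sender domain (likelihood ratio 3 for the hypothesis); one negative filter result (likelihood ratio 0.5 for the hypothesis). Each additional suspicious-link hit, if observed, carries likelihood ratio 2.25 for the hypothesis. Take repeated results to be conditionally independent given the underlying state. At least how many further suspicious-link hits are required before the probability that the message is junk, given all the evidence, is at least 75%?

5

Prior odds = 0.019/0.981 = 19/981.
Combined Bayes factor of the evidence already in hand = 2.4 × 3 × 0.5 = 3.6.
Odds after that evidence = (19/981) × 3.6 = 38/545.
Target odds = 0.75/0.25 = 3.
Need 2.25ⁿ ≥ 3 ÷ (38/545) = 1635/38.
2.25⁴ = 25.62890625 falls short of 1635/38 but 2.25⁵ = 59049/1024 reaches it, so n = 5.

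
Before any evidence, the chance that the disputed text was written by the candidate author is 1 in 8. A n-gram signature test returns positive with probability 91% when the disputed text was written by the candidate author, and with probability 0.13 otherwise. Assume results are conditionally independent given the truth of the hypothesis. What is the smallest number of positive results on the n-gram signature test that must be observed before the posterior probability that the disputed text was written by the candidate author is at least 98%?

3

Prior odds: 0.125 ÷ 0.875 = 1/7.
Likelihood ratio of a positive result = 0.91/0.13 = 7.
Target posterior odds = 0.98/0.02 = 49.
Require 7ⁿ ≥ 49 ÷ (1/7) = 343.
7² = 49 falls short of 343 but 7³ = 343 reaches it, so n = 3.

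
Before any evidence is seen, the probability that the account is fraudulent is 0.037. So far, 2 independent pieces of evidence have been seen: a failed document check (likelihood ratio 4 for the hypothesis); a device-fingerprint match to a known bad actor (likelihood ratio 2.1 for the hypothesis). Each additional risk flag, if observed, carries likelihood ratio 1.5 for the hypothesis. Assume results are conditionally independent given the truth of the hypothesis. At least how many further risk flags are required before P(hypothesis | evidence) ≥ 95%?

11

Prior odds = 0.037/0.963 = 37/963.
Combined Bayes factor of the evidence already in hand = 4 × 2.1 = 8.4.
Odds after that evidence = (37/963) × 8.4 = 518/1605.
Target odds = 0.95/0.05 = 19.
Need 1.5ⁿ ≥ 19 ÷ (518/1605) = 30495/518.
1.5¹⁰ = 59049/1024 falls short of 30495/518 but 1.5¹¹ = 177147/2048 reaches it, so n = 11.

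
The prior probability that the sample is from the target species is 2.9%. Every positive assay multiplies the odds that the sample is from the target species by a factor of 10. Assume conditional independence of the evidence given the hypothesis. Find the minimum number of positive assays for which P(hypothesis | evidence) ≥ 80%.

Prior odds = 0.029/0.971 = 29/971.
Likelihood ratio per positive assay = 10.
Target posterior odds = 0.8/0.2 = 4.
Require 10ⁿ ≥ 4 ÷ (29/971) = 3884/29.
10² = 100 falls short of 3884/29 but 10³ = 1000 reaches it, so n = 3.

3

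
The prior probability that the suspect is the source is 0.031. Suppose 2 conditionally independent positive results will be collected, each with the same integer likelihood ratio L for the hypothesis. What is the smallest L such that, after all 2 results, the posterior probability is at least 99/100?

56

Prior odds = 0.031/0.969 = 31/969.
Target odds = 0.99/0.01 = 99.
Need L² ≥ 99 ÷ (31/969) = 95931/31.
55² = 3025 < 95931/31 ≤ 3136 = 56², so L = 56.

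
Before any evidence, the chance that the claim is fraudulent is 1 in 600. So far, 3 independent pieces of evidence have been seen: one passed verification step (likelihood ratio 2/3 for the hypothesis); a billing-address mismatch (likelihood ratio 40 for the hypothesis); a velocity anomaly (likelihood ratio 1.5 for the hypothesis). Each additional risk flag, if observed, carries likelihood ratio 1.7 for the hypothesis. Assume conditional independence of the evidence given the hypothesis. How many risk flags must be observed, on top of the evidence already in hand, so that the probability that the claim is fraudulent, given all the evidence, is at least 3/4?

8

Prior odds = (1/600)/(599/600) = 1/599.
Combined Bayes factor of the evidence already in hand = (2/3) × 40 × 1.5 = 40.
Odds after that evidence = (1/599) × 40 = 40/599.
Target odds = 0.75/0.25 = 3.
Need 1.7ⁿ ≥ 3 ÷ (40/599) = 44.925.
1.7⁷ = 410338673/10000000 falls short of 44.925 but 1.7⁸ ≈69.7576 reaches it, so n = 8.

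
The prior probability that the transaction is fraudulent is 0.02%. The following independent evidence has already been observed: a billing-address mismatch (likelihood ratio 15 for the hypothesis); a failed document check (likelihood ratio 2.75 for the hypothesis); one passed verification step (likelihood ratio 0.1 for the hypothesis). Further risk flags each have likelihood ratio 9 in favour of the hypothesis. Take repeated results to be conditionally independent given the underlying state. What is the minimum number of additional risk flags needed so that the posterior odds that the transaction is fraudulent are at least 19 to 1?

Prior odds = 0.0002/0.9998 = 1/4999.
Combined Bayes factor of the evidence already in hand = 15 × 2.75 × 0.1 = 4.125.
Odds after that evidence = (1/4999) × 4.125 = 33/39992.
Target odds = 19.
Need 9ⁿ ≥ 19 ÷ (33/39992) = 759848/33.
9⁴ = 6561 falls short of 759848/33 but 9⁵ = 59049 reaches it, so n = 5.

5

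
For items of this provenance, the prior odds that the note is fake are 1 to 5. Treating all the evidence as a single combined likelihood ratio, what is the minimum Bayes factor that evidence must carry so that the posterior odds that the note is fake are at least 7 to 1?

35

Prior odds = 0.2.
Target odds = 7.
Required Bayes factor = 7 ÷ 0.2 = 35.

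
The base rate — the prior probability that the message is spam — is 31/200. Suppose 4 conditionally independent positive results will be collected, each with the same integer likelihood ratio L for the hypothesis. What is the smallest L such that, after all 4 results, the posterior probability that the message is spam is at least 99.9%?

Prior odds = 0.155/0.845 = 31/169.
Target odds = 0.999/0.001 = 999.
Need L⁴ ≥ 999 ÷ (31/169) = 168831/31.
8⁴ = 4096 < 168831/31 ≤ 6561 = 9⁴, so L = 9.

9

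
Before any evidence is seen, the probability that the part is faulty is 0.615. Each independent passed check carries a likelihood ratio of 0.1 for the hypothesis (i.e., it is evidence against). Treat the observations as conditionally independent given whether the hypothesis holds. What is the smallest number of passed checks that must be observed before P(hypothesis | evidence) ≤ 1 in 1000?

Prior odds = 0.615/0.385 = 123/77.
Likelihood ratio per passed check = 0.1.
Target odds: 0.001 ÷ 0.999 = 1/999.
Require 0.1ⁿ ≤ 1/999 ÷ (123/77) = 77/122877.
0.1³ = 0.001 is still above 77/122877 but 0.1⁴ = 0.0001 is at or below it, so n = 4.

4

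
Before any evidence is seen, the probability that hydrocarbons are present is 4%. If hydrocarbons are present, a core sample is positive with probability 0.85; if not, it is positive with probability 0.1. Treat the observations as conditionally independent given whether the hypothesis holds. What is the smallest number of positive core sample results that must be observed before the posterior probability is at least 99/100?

4

Prior odds = 0.04/0.96 = 1/24.
Likelihood ratio of a positive = 0.85/0.1 = 8.5.
Target odds: 0.99 ÷ 0.01 = 99.
Require 8.5ⁿ ≥ 99 ÷ (1/24) = 2376.
8.5³ = 614.125 falls short of 2376 but 8.5⁴ = 5220.0625 reaches it, so n = 4.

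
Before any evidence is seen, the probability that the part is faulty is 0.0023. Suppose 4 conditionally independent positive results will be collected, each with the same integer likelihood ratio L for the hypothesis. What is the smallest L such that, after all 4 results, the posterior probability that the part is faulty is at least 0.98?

13

Prior odds = 0.0023/0.9977 = 23/9977.
Target odds = 0.98/0.02 = 49.
Need L⁴ ≥ 49 ÷ (23/9977) = 488873/23.
12⁴ = 20736 < 488873/23 ≤ 28561 = 13⁴, so L = 13.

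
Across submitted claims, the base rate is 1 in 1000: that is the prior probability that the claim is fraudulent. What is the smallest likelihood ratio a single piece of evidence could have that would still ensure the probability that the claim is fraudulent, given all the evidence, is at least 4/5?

3996

Prior odds = 0.001/0.999 = 1/999.
Target odds = 0.8/0.2 = 4.
Required Bayes factor = 4 ÷ (1/999) = 3996.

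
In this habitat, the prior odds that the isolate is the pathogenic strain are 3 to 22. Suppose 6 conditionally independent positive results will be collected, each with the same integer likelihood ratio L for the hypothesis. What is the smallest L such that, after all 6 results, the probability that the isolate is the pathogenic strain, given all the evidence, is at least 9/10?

Prior odds = 3/22.
Target odds = 0.9/0.1 = 9.
Need L⁶ ≥ 9 ÷ (3/22) = 66.
2⁶ = 64 < 66 ≤ 729 = 3⁶, so L = 3.

3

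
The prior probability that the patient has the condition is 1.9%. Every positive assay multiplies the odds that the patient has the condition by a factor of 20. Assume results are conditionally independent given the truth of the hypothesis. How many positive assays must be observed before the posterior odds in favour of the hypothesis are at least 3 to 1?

2

Prior odds: 0.019 ÷ 0.981 = 19/981.
Likelihood ratio per positive assay = 20.
Target odds = 3.
Need (19/981) × 20ⁿ ≥ 3, i.e. 20ⁿ ≥ 2943/19.
20¹ = 20 falls short of 2943/19 but 20² = 400 reaches it, so n = 2.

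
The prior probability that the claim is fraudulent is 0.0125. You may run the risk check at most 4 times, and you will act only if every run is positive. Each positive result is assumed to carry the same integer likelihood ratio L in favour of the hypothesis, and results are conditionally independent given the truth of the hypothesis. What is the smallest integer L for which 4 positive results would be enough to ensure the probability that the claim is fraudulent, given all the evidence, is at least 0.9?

6

Prior odds = 0.0125/0.9875 = 1/79.
Target odds = 0.9/0.1 = 9.
Need L⁴ ≥ 9 ÷ (1/79) = 711.
5⁴ = 625 < 711 ≤ 1296 = 6⁴, so L = 6.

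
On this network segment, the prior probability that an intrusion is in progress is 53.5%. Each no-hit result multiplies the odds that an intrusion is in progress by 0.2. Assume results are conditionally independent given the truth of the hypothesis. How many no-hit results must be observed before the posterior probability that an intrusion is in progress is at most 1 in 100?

3

Prior odds: 0.535 ÷ 0.465 = 107/93.
Likelihood ratio per no-hit result = 0.2.
Target odds: 0.01 ÷ 0.99 = 1/99.
Need (107/93) × 0.2ⁿ ≤ 1/99, i.e. 0.2ⁿ ≤ 31/3531.
0.2² = 0.04 is still above 31/3531 but 0.2³ = 0.008 is at or below it, so n = 3.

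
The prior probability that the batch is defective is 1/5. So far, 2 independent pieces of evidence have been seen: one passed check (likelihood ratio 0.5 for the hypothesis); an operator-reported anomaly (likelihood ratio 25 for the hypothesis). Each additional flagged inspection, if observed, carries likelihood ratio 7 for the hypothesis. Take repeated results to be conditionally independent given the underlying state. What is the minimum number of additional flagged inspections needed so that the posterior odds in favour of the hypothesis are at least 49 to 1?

2

Prior odds = 0.2/0.8 = 0.25.
Combined Bayes factor of the evidence already in hand = 0.5 × 25 = 12.5.
Odds after that evidence = 0.25 × 12.5 = 3.125.
Target odds = 49.
Need 7ⁿ ≥ 49 ÷ 3.125 = 15.68.
7¹ = 7 falls short of 15.68 but 7² = 49 reaches it, so n = 2.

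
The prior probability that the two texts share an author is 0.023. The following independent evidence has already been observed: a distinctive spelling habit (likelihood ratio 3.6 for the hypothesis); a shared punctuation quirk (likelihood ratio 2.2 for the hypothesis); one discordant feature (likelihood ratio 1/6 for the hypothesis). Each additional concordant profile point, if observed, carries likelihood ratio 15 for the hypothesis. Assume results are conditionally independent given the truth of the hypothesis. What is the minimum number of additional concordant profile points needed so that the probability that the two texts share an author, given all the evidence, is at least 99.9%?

Prior odds = 0.023/0.977 = 23/977.
Combined Bayes factor of the evidence already in hand = 3.6 × 2.2 × (1/6) = 1.32.
Odds after that evidence = (23/977) × 1.32 = 759/24425.
Target odds = 0.999/0.001 = 999.
Need 15ⁿ ≥ 999 ÷ (759/24425) = 8133525/253.
15³ = 3375 falls short of 8133525/253 but 15⁴ = 50625 reaches it, so n = 4.

4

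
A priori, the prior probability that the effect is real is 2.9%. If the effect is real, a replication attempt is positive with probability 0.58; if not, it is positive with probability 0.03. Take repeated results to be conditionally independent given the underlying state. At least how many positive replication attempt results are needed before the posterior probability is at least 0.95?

3

Prior odds = 0.029/0.971 = 29/971.
Likelihood ratio of a positive = 0.58/0.03 = 58/3.
Target posterior odds = 0.95/0.05 = 19.
Need (29/971) × (58/3)ⁿ ≥ 19, i.e. (58/3)ⁿ ≥ 18449/29.
(58/3)² = 3364/9 falls short of 18449/29 but (58/3)³ = 195112/27 reaches it, so n = 3.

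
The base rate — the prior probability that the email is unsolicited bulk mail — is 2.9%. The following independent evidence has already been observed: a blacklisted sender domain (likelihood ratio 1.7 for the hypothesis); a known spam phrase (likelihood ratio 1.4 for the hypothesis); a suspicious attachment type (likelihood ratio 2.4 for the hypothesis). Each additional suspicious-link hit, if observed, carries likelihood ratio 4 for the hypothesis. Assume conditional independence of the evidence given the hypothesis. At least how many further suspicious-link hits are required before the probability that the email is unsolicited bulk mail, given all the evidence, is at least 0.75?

Prior odds = 0.029/0.971 = 29/971.
Combined Bayes factor of the evidence already in hand = 1.7 × 1.4 × 2.4 = 5.712.
Odds after that evidence = (29/971) × 5.712 = 20706/121375.
Target odds = 0.75/0.25 = 3.
Need 4ⁿ ≥ 3 ÷ (20706/121375) = 121375/6902.
4² = 16 falls short of 121375/6902 but 4³ = 64 reaches it, so n = 3.

3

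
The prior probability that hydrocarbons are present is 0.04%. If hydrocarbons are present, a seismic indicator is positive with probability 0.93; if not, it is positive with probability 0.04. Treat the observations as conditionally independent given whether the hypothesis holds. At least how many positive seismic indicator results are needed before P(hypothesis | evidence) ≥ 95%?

4

Prior odds: 0.0004 ÷ 0.9996 = 1/2499.
Likelihood ratio of a positive = 0.93/0.04 = 23.25.
Target posterior odds = 0.95/0.05 = 19.
Require 23.25ⁿ ≥ 19 ÷ (1/2499) = 47481.
23.25³ = 804357/64 falls short of 47481 but 23.25⁴ = 74805201/256 reaches it, so n = 4.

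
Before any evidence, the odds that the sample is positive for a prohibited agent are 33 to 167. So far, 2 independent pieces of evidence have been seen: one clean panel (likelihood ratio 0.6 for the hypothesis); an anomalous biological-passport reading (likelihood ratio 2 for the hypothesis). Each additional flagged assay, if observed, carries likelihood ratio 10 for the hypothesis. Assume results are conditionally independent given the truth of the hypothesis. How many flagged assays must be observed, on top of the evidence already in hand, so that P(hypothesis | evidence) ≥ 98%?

Prior odds = 33/167.
Combined Bayes factor of the evidence already in hand = 0.6 × 2 = 1.2.
Odds after that evidence = (33/167) × 1.2 = 198/835.
Target odds = 0.98/0.02 = 49.
Need 10ⁿ ≥ 49 ÷ (198/835) = 40915/198.
10² = 100 falls short of 40915/198 but 10³ = 1000 reaches it, so n = 3.

3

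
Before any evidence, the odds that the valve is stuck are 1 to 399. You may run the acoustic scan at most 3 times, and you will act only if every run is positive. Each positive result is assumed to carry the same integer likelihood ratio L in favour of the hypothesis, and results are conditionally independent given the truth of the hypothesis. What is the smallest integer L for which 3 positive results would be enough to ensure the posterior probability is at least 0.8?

Prior odds = 1/399.
Target odds = 0.8/0.2 = 4.
Need L³ ≥ 4 ÷ (1/399) = 1596.
11³ = 1331 < 1596 ≤ 1728 = 12³, so L = 12.

12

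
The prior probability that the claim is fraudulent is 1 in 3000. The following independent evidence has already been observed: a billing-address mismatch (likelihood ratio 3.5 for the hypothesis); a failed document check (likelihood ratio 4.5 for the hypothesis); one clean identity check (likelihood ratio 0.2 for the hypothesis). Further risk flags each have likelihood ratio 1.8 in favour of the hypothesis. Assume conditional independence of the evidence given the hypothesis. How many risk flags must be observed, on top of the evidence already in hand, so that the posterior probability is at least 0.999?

Prior odds = (1/3000)/(2999/3000) = 1/2999.
Combined Bayes factor of the evidence already in hand = 3.5 × 4.5 × 0.2 = 3.15.
Odds after that evidence = (1/2999) × 3.15 = 63/59980.
Target odds = 0.999/0.001 = 999.
Need 1.8ⁿ ≥ 999 ÷ (63/59980) = 6657780/7.
1.8²³ ≈743477 falls short of 6657780/7 but 1.8²⁴ ≈1.33826e+06 reaches it, so n = 24.

24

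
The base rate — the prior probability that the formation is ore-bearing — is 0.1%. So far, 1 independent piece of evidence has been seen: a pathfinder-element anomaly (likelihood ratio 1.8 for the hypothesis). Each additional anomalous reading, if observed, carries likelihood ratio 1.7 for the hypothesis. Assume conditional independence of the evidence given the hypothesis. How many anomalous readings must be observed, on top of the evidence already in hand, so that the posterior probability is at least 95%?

18

Prior odds = 0.001/0.999 = 1/999.
Bayes factor of the evidence already in hand = 1.8.
Odds after that evidence = (1/999) × 1.8 = 1/555.
Target odds = 0.95/0.05 = 19.
Need 1.7ⁿ ≥ 19 ÷ (1/555) = 10545.
1.7¹⁷ ≈8272.4 falls short of 10545 but 1.7¹⁸ ≈14063.1 reaches it, so n = 18.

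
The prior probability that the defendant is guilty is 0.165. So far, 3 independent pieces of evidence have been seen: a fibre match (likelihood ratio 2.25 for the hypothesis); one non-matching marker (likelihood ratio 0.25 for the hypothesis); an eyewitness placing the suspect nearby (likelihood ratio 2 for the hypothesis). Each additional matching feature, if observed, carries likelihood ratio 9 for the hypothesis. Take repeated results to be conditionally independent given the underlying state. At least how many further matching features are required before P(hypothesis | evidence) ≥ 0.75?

Prior odds = 0.165/0.835 = 33/167.
Combined Bayes factor of the evidence already in hand = 2.25 × 0.25 × 2 = 1.125.
Odds after that evidence = (33/167) × 1.125 = 297/1336.
Target odds = 0.75/0.25 = 3.
Need 9ⁿ ≥ 3 ÷ (297/1336) = 1336/99.
9¹ = 9 falls short of 1336/99 but 9² = 81 reaches it, so n = 2.

2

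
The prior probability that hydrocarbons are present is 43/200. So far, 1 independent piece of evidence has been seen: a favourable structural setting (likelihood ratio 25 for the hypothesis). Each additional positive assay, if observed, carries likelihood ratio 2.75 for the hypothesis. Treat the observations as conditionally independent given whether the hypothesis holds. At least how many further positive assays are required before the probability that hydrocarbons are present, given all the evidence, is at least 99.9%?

5

Prior odds = 0.215/0.785 = 43/157.
Bayes factor of the evidence already in hand = 25.
Odds after that evidence = (43/157) × 25 = 1075/157.
Target odds = 0.999/0.001 = 999.
Need 2.75ⁿ ≥ 999 ÷ (1075/157) = 156843/1075.
2.75⁴ = 57.19140625 falls short of 156843/1075 but 2.75⁵ = 161051/1024 reaches it, so n = 5.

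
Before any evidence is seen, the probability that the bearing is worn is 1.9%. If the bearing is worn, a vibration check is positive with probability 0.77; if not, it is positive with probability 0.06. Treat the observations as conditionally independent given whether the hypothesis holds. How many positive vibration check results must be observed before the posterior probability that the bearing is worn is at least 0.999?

Prior odds = 0.019/0.981 = 19/981.
Likelihood ratio of a positive = 0.77/0.06 = 77/6.
Target posterior odds = 0.999/0.001 = 999.
Need (19/981) × (77/6)ⁿ ≥ 999, i.e. (77/6)ⁿ ≥ 980019/19.
(77/6)⁴ = 35153041/1296 falls short of 980019/19 but (77/6)⁵ ≈348095 reaches it, so n = 5.

5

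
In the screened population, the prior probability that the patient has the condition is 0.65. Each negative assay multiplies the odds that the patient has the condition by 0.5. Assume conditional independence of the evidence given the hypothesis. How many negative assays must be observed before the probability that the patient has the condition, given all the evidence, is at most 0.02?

7

Prior odds: 0.65 ÷ 0.35 = 13/7.
Likelihood ratio per negative assay = 0.5.
Target odds: 0.02 ÷ 0.98 = 1/49.
Require 0.5ⁿ ≤ 1/49 ÷ (13/7) = 1/91.
0.5⁶ = 0.015625 is still above 1/91 but 0.5⁷ = 0.0078125 is at or below it, so n = 7.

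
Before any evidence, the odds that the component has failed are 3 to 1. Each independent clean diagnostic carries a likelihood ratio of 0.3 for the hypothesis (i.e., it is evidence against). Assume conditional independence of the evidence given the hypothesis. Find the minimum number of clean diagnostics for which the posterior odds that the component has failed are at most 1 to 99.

Prior odds = 3.
Likelihood ratio per clean diagnostic = 0.3.
Target odds = 1/99.
Need 3 × 0.3ⁿ ≤ 1/99, i.e. 0.3ⁿ ≤ 1/297.
0.3⁴ = 0.0081 is still above 1/297 but 0.3⁵ = 243/100000 is at or below it, so n = 5.

5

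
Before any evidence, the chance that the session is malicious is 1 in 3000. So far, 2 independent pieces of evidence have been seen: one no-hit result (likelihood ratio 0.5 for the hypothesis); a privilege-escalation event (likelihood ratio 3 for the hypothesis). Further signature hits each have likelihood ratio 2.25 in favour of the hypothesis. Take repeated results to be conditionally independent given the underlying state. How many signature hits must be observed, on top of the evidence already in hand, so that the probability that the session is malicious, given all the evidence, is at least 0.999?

18

Prior odds = (1/3000)/(2999/3000) = 1/2999.
Combined Bayes factor of the evidence already in hand = 0.5 × 3 = 1.5.
Odds after that evidence = (1/2999) × 1.5 = 3/5998.
Target odds = 0.999/0.001 = 999.
Need 2.25ⁿ ≥ 999 ÷ (3/5998) = 1997334.
2.25¹⁷ ≈970740 falls short of 1997334 but 2.25¹⁸ ≈2.18416e+06 reaches it, so n = 18.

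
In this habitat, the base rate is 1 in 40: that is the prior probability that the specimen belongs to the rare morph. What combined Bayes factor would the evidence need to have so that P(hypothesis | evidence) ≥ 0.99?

Prior odds = 0.025/0.975 = 1/39.
Target odds = 0.99/0.01 = 99.
Required Bayes factor = 99 ÷ (1/39) = 3861.

3861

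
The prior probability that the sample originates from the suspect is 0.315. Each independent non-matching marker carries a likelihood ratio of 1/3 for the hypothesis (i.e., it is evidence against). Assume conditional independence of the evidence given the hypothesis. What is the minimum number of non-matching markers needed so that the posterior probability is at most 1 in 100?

Prior odds: 0.315 ÷ 0.685 = 63/137.
Likelihood ratio per non-matching marker = 1/3.
Target odds: 0.01 ÷ 0.99 = 1/99.
Require (1/3)ⁿ ≤ 1/99 ÷ (63/137) = 137/6237.
(1/3)³ = 1/27 is still above 137/6237 but (1/3)⁴ = 1/81 is at or below it, so n = 4.

4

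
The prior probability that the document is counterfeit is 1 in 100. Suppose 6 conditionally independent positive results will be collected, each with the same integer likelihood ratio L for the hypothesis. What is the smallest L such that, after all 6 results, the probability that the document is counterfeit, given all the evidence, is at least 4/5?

3

Prior odds = 0.01/0.99 = 1/99.
Target odds = 0.8/0.2 = 4.
Need L⁶ ≥ 4 ÷ (1/99) = 396.
2⁶ = 64 < 396 ≤ 729 = 3⁶, so L = 3.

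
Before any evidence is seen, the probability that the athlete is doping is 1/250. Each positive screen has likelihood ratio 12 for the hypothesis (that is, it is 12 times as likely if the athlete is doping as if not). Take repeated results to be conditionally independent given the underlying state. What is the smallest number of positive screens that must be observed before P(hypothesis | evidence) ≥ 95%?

4

Prior odds: 0.004 ÷ 0.996 = 1/249.
Likelihood ratio per positive screen = 12.
Target posterior odds = 0.95/0.05 = 19.
Need (1/249) × 12ⁿ ≥ 19, i.e. 12ⁿ ≥ 4731.
12³ = 1728 falls short of 4731 but 12⁴ = 20736 reaches it, so n = 4.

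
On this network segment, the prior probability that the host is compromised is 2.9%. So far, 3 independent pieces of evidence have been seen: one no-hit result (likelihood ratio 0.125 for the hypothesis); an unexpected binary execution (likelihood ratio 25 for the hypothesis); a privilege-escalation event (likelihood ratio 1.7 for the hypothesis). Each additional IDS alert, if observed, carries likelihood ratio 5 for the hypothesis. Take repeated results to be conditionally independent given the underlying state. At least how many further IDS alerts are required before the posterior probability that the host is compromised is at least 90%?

Prior odds = 0.029/0.971 = 29/971.
Combined Bayes factor of the evidence already in hand = 0.125 × 25 × 1.7 = 5.3125.
Odds after that evidence = (29/971) × 5.3125 = 2465/15536.
Target odds = 0.9/0.1 = 9.
Need 5ⁿ ≥ 9 ÷ (2465/15536) = 139824/2465.
5² = 25 falls short of 139824/2465 but 5³ = 125 reaches it, so n = 3.

3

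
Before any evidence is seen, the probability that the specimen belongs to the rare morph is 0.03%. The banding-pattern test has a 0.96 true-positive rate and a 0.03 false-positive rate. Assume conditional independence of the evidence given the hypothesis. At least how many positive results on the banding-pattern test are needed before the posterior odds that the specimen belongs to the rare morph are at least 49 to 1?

Prior odds: 0.0003 ÷ 0.9997 = 3/9997.
Likelihood ratio of a positive result = 0.96/0.03 = 32.
Target odds = 49.
Need (3/9997) × 32ⁿ ≥ 49, i.e. 32ⁿ ≥ 489853/3.
32³ = 32768 falls short of 489853/3 but 32⁴ = 1048576 reaches it, so n = 4.

4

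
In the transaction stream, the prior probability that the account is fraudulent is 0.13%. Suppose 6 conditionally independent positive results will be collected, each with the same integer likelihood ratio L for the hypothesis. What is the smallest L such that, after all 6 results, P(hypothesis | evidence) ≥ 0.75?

Prior odds = 0.0013/0.9987 = 13/9987.
Target odds = 0.75/0.25 = 3.
Need L⁶ ≥ 3 ÷ (13/9987) = 29961/13.
3⁶ = 729 < 29961/13 ≤ 4096 = 4⁶, so L = 4.

4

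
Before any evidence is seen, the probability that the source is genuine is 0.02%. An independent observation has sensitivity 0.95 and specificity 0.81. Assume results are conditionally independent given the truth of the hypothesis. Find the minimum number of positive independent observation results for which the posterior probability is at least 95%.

Prior odds = 0.0002/0.9998 = 1/4999.
False-positive rate = 1 − 0.81 = 0.19; likelihood ratio of a positive = 0.95/0.19 = 5.
Target odds: 0.95 ÷ 0.05 = 19.
Need (1/4999) × 5ⁿ ≥ 19, i.e. 5ⁿ ≥ 94981.
5⁷ = 78125 falls short of 94981 but 5⁸ = 390625 reaches it, so n = 8.

8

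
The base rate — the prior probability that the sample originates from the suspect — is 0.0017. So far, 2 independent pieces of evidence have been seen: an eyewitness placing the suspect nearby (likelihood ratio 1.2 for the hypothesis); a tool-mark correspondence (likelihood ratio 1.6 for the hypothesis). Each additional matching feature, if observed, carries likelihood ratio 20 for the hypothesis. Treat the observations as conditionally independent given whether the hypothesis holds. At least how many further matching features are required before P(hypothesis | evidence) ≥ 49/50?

Prior odds = 0.0017/0.9983 = 17/9983.
Combined Bayes factor of the evidence already in hand = 1.2 × 1.6 = 1.92.
Odds after that evidence = (17/9983) × 1.92 = 816/249575.
Target odds = 0.98/0.02 = 49.
Need 20ⁿ ≥ 49 ÷ (816/249575) = 12229175/816.
20³ = 8000 falls short of 12229175/816 but 20⁴ = 160000 reaches it, so n = 4.

4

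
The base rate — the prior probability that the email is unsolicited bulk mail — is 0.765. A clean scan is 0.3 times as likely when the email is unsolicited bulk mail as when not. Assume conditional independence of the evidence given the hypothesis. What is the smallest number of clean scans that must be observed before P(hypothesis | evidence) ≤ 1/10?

Prior odds: 0.765 ÷ 0.235 = 153/47.
Likelihood ratio per clean scan = 0.3.
Target odds: 0.1 ÷ 0.9 = 1/9.
Need (153/47) × 0.3ⁿ ≤ 1/9, i.e. 0.3ⁿ ≤ 47/1377.
0.3² = 0.09 is still above 47/1377 but 0.3³ = 0.027 is at or below it, so n = 3.

3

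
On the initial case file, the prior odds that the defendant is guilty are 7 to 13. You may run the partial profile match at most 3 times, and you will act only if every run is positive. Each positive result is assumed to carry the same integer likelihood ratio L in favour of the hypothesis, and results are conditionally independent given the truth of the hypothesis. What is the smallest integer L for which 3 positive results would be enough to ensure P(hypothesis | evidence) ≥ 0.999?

Prior odds = 7/13.
Target odds = 0.999/0.001 = 999.
Need L³ ≥ 999 ÷ (7/13) = 12987/7.
12³ = 1728 < 12987/7 ≤ 2197 = 13³, so L = 13.

13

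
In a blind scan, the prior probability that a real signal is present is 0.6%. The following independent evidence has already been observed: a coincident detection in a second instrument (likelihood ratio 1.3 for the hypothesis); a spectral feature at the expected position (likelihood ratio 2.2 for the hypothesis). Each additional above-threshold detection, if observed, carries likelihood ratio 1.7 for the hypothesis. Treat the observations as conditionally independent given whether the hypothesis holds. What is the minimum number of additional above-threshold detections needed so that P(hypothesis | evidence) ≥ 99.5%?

Prior odds = 0.006/0.994 = 3/497.
Combined Bayes factor of the evidence already in hand = 1.3 × 2.2 = 2.86.
Odds after that evidence = (3/497) × 2.86 = 429/24850.
Target odds = 0.995/0.005 = 199.
Need 1.7ⁿ ≥ 199 ÷ (429/24850) = 4945150/429.
1.7¹⁷ ≈8272.4 falls short of 4945150/429 but 1.7¹⁸ ≈14063.1 reaches it, so n = 18.

18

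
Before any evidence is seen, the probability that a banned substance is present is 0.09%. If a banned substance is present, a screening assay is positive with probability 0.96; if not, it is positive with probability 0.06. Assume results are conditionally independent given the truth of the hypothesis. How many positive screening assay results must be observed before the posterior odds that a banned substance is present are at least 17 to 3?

4

Prior odds = 0.0009/0.9991 = 9/9991.
Likelihood ratio of a positive = 0.96/0.06 = 16.
Target odds = 17/3.
Require 16ⁿ ≥ 17/3 ÷ (9/9991) = 169847/27.
16³ = 4096 falls short of 169847/27 but 16⁴ = 65536 reaches it, so n = 4.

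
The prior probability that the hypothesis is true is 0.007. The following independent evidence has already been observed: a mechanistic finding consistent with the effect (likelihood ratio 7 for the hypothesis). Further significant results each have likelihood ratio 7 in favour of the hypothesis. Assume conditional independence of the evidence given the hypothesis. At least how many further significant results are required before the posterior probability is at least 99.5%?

5

Prior odds = 0.007/0.993 = 7/993.
Bayes factor of the evidence already in hand = 7.
Odds after that evidence = (7/993) × 7 = 49/993.
Target odds = 0.995/0.005 = 199.
Need 7ⁿ ≥ 199 ÷ (49/993) = 197607/49.
7⁴ = 2401 falls short of 197607/49 but 7⁵ = 16807 reaches it, so n = 5.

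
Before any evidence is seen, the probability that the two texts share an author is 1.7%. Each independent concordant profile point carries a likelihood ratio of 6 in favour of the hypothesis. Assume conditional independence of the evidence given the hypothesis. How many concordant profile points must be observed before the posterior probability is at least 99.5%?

Prior odds: 0.017 ÷ 0.983 = 17/983.
Likelihood ratio per concordant profile point = 6.
Target posterior odds = 0.995/0.005 = 199.
Require 6ⁿ ≥ 199 ÷ (17/983) = 195617/17.
6⁵ = 7776 falls short of 195617/17 but 6⁶ = 46656 reaches it, so n = 6.

6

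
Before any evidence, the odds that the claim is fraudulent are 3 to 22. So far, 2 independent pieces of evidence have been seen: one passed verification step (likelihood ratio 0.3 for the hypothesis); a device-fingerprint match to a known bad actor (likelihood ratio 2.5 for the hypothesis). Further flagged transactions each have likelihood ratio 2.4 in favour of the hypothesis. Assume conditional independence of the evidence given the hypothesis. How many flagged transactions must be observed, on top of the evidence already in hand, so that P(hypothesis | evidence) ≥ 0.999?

Prior odds = 3/22.
Combined Bayes factor of the evidence already in hand = 0.3 × 2.5 = 0.75.
Odds after that evidence = (3/22) × 0.75 = 9/88.
Target odds = 0.999/0.001 = 999.
Need 2.4ⁿ ≥ 999 ÷ (9/88) = 9768.
2.4¹⁰ ≈6340.34 falls short of 9768 but 2.4¹¹ ≈15216.8 reaches it, so n = 11.

11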